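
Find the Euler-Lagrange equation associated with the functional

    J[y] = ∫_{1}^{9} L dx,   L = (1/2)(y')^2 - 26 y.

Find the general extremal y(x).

The Lagrangian is L = (1/2)(y')^2 - 26 y.
∂L/∂y = -26.
∂L/∂y' = y'.
The Euler-Lagrange equation d/dx(∂L/∂y') − ∂L/∂y = 0 becomes:
    y'' + 26 = 0
General solution: y(x) = -13 x^2 + A x + B, where A and B are arbitrary constants fixed by the endpoint conditions.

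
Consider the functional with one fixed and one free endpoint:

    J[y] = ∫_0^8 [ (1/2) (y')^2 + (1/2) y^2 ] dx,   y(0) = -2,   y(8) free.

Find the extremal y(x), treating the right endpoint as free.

The Lagrangian L = (1/2) (y')^2 + (1/2) y^2 gives
    ∂L/∂y = 1 y,   ∂L/∂y' = y'.
Euler-Lagrange: y'' − y = 0.
With k = 1, the general solution is
    y(x) = A cosh(x) + B sinh(x).
Fixed left endpoint y(0) = -2 ⇒ A = -2.
The right endpoint x = 8 is free, so the natural (transversality) condition is ∂L/∂y' |_{x=8} = 0, i.e. y'(8) = 0.
Compute y'(x) = A k sinh(k x) + B k cosh(k x), so
    y'(8) = A k sinh(k·8) + B k cosh(k·8) = 0
    ⇒ B = −A tanh(k·8) = 2 tanh(1·8).
Therefore the extremal is
    y(x) = −2 cosh(1 x) + 2 tanh(1·8) sinh(1 x).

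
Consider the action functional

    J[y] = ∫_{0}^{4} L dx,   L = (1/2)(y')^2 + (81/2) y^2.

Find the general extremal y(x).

The Lagrangian is L = (1/2)(y')^2 + (81/2) y^2.
∂L/∂y = 81y.
∂L/∂y' = y'.
The Euler-Lagrange equation d/dx(∂L/∂y') − ∂L/∂y = 0 becomes:
    y'' - 81 y = 0
General solution: y(x) = A e^(9x) + B e^(-9x), where A and B are arbitrary constants fixed by the endpoint conditions.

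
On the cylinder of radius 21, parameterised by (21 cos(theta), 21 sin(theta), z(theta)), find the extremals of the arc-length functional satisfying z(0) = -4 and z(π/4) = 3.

Parameterise the cylinder of radius R = 21 as
    r(θ) = (21 cos θ, 21 sin θ, z(θ)).
The arc-length element is
    ds = sqrt(441 + (dz/dθ)^2) dθ,
so the Lagrangian is L = sqrt(441 + z'^2).
L depends on z' only, not on z or θ, so ∂L/∂z = 0 and
    ∂L/∂z' = z' / sqrt(441 + z'^2).
The Euler-Lagrange equation gives
    d/dθ( z' / sqrt(441 + z'^2) ) = 0,
so z' is constant. Integrating once:
    z(θ) = a θ + b,
a helix on the cylinder (a straight line when the cylinder is unrolled). The constants a, b are determined by the endpoint conditions.
With endpoint conditions z(0) = -4 and z(π/4) = 3: from z(0) = b we get b = -4, and a·π/4 + -4 = 3 gives a = 28/π, so
    z(θ) = (28/π) θ − 4.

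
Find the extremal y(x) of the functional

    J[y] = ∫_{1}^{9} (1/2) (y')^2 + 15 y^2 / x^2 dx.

The Lagrangian is L = (1/2) (y')^2 + 15 y^2 / x^2.
Compute ∂L/∂y = 30y/x^2, ∂L/∂y' = y'.
The Euler-Lagrange equation d/dx(∂L/∂y') − ∂L/∂y = 0 reduces to
    y'' − 30/x^2 · y = 0  (x > 0).
Its general solution is
    y(x) = A x^6 + B x^(-5),
with A, B fixed by the endpoint conditions.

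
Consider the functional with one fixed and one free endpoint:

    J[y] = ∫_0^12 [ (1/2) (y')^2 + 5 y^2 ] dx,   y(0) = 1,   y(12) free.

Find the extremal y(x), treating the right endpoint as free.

The Lagrangian L = (1/2) (y')^2 + 5 y^2 gives
    ∂L/∂y = 10 y,   ∂L/∂y' = y'.
Euler-Lagrange: y'' − 10 y = 0.
With k = sqrt(10), the general solution is
    y(x) = A cosh(sqrt(10) x) + B sinh(sqrt(10) x).
Fixed left endpoint y(0) = 1 ⇒ A = 1.
The right endpoint x = 12 is free, so the natural (transversality) condition is ∂L/∂y' |_{x=12} = 0, i.e. y'(12) = 0.
Compute y'(x) = A k sinh(k x) + B k cosh(k x), so
    y'(12) = A k sinh(k·12) + B k cosh(k·12) = 0
    ⇒ B = −A tanh(k·12) = − tanh(sqrt(10)·12).
Therefore the extremal is
    y(x) = cosh(sqrt(10) x) − tanh(sqrt(10)·12) sinh(sqrt(10) x).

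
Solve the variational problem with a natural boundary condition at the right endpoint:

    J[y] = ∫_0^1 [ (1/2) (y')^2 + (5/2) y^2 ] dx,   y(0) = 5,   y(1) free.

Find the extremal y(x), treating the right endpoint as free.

The Lagrangian L = (1/2) (y')^2 + (5/2) y^2 gives
    ∂L/∂y = 5 y,   ∂L/∂y' = y'.
Euler-Lagrange: y'' − 5 y = 0.
With k = sqrt(5), the general solution is
    y(x) = A cosh(sqrt(5) x) + B sinh(sqrt(5) x).
Fixed left endpoint y(0) = 5 ⇒ A = 5.
The right endpoint x = 1 is free, so the natural (transversality) condition is ∂L/∂y' |_{x=1} = 0, i.e. y'(1) = 0.
Compute y'(x) = A k sinh(k x) + B k cosh(k x), so
    y'(1) = A k sinh(k·1) + B k cosh(k·1) = 0
    ⇒ B = −A tanh(k·1) = − 5 tanh(sqrt(5)·1).
Therefore the extremal is
    y(x) = 5 cosh(sqrt(5) x) − 5 tanh(sqrt(5)·1) sinh(sqrt(5) x).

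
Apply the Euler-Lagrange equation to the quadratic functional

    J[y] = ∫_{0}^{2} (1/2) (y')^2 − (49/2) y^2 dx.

The Lagrangian is L = (1/2) (y')^2 − (49/2) y^2.
Compute ∂L/∂y = -49y, ∂L/∂y' = y'.
The Euler-Lagrange equation d/dx(∂L/∂y') − ∂L/∂y = 0 reduces to
    y'' + 49 y = 0.
Its general solution is
    y(x) = A sin(7x) + B cos(7x),
with A, B fixed by the endpoint conditions.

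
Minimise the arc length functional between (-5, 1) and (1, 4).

Arc-length functional: J[y] = ∫ sqrt(1 + (y')^2) dx.
Lagrangian L = sqrt(1 + (y')^2) has no explicit y dependence, so ∂L/∂y = 0 and the Euler-Lagrange equation gives
    d/dx( y' / sqrt(1 + (y')^2) ) = 0  ⇒  y' / sqrt(1 + (y')^2) = const.
Hence y' is constant, so y(x) is affine.
Fitting the endpoints (-5, 1) and (1, 4):
    slope m = (4 − 1) / (1 − (-5)) = 1/2,
    intercept c = 1 − m·(-5) = 7/2.
Extremal: y(x) = (1/2) x + 7/2.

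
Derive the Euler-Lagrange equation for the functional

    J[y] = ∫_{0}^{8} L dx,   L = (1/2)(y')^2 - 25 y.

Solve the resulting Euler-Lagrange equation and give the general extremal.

The Lagrangian is L = (1/2)(y')^2 - 25 y.
∂L/∂y = -25.
∂L/∂y' = y'.
The Euler-Lagrange equation d/dx(∂L/∂y') − ∂L/∂y = 0 becomes:
    y'' + 25 = 0
General solution: y(x) = -(25/2) x^2 + A x + B, where A and B are arbitrary constants fixed by the endpoint conditions.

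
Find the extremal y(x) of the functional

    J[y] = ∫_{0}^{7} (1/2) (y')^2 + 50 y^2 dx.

The Lagrangian is L = (1/2) (y')^2 + 50 y^2.
Compute ∂L/∂y = 100y, ∂L/∂y' = y'.
The Euler-Lagrange equation d/dx(∂L/∂y') − ∂L/∂y = 0 reduces to
    y'' − 100 y = 0.
Its general solution is
    y(x) = A e^(10x) + B e^(−10x),
with A, B fixed by the endpoint conditions.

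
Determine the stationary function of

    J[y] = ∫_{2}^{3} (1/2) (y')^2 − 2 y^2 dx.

The Lagrangian is L = (1/2) (y')^2 − 2 y^2.
Compute ∂L/∂y = -4y, ∂L/∂y' = y'.
The Euler-Lagrange equation d/dx(∂L/∂y') − ∂L/∂y = 0 reduces to
    y'' + 4 y = 0.
Its general solution is
    y(x) = A sin(2x) + B cos(2x),
with A, B fixed by the endpoint conditions.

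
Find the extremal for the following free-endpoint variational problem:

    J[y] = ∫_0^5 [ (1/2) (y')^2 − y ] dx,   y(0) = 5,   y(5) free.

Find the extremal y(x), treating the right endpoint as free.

The Lagrangian L = (1/2) (y')^2 − y gives
    ∂L/∂y = −1,   ∂L/∂y' = y'.
Euler-Lagrange: d/dx(y') − (−1) = 0, i.e. y'' + 1 = 0, so
    y(x) = −(1/2) x^2 + C1 x + C2.
Fixed left endpoint y(0) = 5 ⇒ C2 = 5.
The right endpoint x = 5 is free, so the natural (transversality) condition is ∂L/∂y' |_{x=5} = 0, i.e. y'(5) = 0.
Compute y'(x) = −1 x + C1, so y'(5) = −5 + C1 = 0 ⇒ C1 = 5.
Therefore the extremal is
    y(x) = −x^2/2 + 5 x + 5.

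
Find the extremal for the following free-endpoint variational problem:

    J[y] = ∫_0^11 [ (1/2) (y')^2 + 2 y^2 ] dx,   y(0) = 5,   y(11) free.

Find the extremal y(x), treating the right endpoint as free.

The Lagrangian L = (1/2) (y')^2 + 2 y^2 gives
    ∂L/∂y = 4 y,   ∂L/∂y' = y'.
Euler-Lagrange: y'' − 4 y = 0.
With k = 2, the general solution is
    y(x) = A cosh(2 x) + B sinh(2 x).
Fixed left endpoint y(0) = 5 ⇒ A = 5.
The right endpoint x = 11 is free, so the natural (transversality) condition is ∂L/∂y' |_{x=11} = 0, i.e. y'(11) = 0.
Compute y'(x) = A k sinh(k x) + B k cosh(k x), so
    y'(11) = A k sinh(k·11) + B k cosh(k·11) = 0
    ⇒ B = −A tanh(k·11) = − 5 tanh(2·11).
Therefore the extremal is
    y(x) = 5 cosh(2 x) − 5 tanh(2·11) sinh(2 x).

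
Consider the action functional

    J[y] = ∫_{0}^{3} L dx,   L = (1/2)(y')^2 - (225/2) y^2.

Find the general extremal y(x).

The Lagrangian is L = (1/2)(y')^2 - (225/2) y^2.
∂L/∂y = -225y.
∂L/∂y' = y'.
The Euler-Lagrange equation d/dx(∂L/∂y') − ∂L/∂y = 0 becomes:
    y'' + 225 y = 0
General solution: y(x) = A sin(15x) + B cos(15x), where A and B are arbitrary constants fixed by the endpoint conditions.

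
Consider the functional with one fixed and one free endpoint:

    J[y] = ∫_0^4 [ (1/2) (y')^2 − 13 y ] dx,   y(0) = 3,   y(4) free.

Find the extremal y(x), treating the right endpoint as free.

The Lagrangian L = (1/2) (y')^2 − 13 y gives
    ∂L/∂y = −13,   ∂L/∂y' = y'.
Euler-Lagrange: d/dx(y') − (−13) = 0, i.e. y'' + 13 = 0, so
    y(x) = −(13/2) x^2 + C1 x + C2.
Fixed left endpoint y(0) = 3 ⇒ C2 = 3.
The right endpoint x = 4 is free, so the natural (transversality) condition is ∂L/∂y' |_{x=4} = 0, i.e. y'(4) = 0.
Compute y'(x) = −13 x + C1, so y'(4) = −52 + C1 = 0 ⇒ C1 = 52.
Therefore the extremal is
    y(x) = −(13/2) x^2 + 52 x + 3.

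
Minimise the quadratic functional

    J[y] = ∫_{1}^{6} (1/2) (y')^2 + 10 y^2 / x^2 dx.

The Lagrangian is L = (1/2) (y')^2 + 10 y^2 / x^2.
Compute ∂L/∂y = 20y/x^2, ∂L/∂y' = y'.
The Euler-Lagrange equation d/dx(∂L/∂y') − ∂L/∂y = 0 reduces to
    y'' − 20/x^2 · y = 0  (x > 0).
Its general solution is
    y(x) = A x^5 + B x^(-4),
with A, B fixed by the endpoint conditions.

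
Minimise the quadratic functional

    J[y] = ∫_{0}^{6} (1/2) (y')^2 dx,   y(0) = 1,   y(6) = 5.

The Lagrangian is L = (1/2) (y')^2.
Compute ∂L/∂y = 0, ∂L/∂y' = y'.
The Euler-Lagrange equation d/dx(∂L/∂y') − ∂L/∂y = 0 reduces to
    y'' = 0.
Its general solution is
    y(x) = A x + B,
with A, B fixed by the endpoint conditions.
Applying the endpoint conditions y(0) = 1 and y(6) = 5: solve A·0 + B = 1 and A·6 + B = 5. Subtracting gives A(6 − 0) = 5 − 1, so A = 2/3, and B = 1 − A·0 = 1. Therefore
    y(x) = (2/3) x + 1.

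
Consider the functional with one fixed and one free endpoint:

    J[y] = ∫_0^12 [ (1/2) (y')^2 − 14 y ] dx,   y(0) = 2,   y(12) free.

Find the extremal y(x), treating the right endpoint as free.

The Lagrangian L = (1/2) (y')^2 − 14 y gives
    ∂L/∂y = −14,   ∂L/∂y' = y'.
Euler-Lagrange: d/dx(y') − (−14) = 0, i.e. y'' + 14 = 0, so
    y(x) = −(14/2) x^2 + C1 x + C2.
Fixed left endpoint y(0) = 2 ⇒ C2 = 2.
The right endpoint x = 12 is free, so the natural (transversality) condition is ∂L/∂y' |_{x=12} = 0, i.e. y'(12) = 0.
Compute y'(x) = −14 x + C1, so y'(12) = −168 + C1 = 0 ⇒ C1 = 168.
Therefore the extremal is
    y(x) = −7 x^2 + 168 x + 2.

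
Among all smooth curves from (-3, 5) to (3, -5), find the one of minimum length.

Arc-length functional: J[y] = ∫ sqrt(1 + (y')^2) dx.
Lagrangian L = sqrt(1 + (y')^2) has no explicit y dependence, so ∂L/∂y = 0 and the Euler-Lagrange equation gives
    d/dx( y' / sqrt(1 + (y')^2) ) = 0  ⇒  y' / sqrt(1 + (y')^2) = const.
Hence y' is constant, so y(x) is affine.
Fitting the endpoints (-3, 5) and (3, -5):
    slope m = ((-5) − 5) / (3 − (-3)) = -5/3,
    intercept c = 5 − m·(-3) = 0.
Extremal: y(x) = (-5/3) x.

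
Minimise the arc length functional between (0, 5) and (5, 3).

Arc-length functional: J[y] = ∫ sqrt(1 + (y')^2) dx.
Lagrangian L = sqrt(1 + (y')^2) has no explicit y dependence, so ∂L/∂y = 0 and the Euler-Lagrange equation gives
    d/dx( y' / sqrt(1 + (y')^2) ) = 0  ⇒  y' / sqrt(1 + (y')^2) = const.
Hence y' is constant, so y(x) is affine.
Fitting the endpoints (0, 5) and (5, 3):
    slope m = (3 − 5) / (5 − 0) = -2/5,
    intercept c = 5 − m·0 = 5.
Extremal: y(x) = (-2/5) x + 5.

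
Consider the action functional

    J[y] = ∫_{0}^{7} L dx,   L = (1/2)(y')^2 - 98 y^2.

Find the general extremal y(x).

The Lagrangian is L = (1/2)(y')^2 - 98 y^2.
∂L/∂y = -196y.
∂L/∂y' = y'.
The Euler-Lagrange equation d/dx(∂L/∂y') − ∂L/∂y = 0 becomes:
    y'' + 196 y = 0
General solution: y(x) = A sin(14x) + B cos(14x), where A and B are arbitrary constants fixed by the endpoint conditions.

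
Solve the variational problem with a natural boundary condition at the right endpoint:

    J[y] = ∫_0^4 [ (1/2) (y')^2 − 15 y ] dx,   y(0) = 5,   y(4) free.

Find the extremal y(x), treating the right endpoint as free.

The Lagrangian L = (1/2) (y')^2 − 15 y gives
    ∂L/∂y = −15,   ∂L/∂y' = y'.
Euler-Lagrange: d/dx(y') − (−15) = 0, i.e. y'' + 15 = 0, so
    y(x) = −(15/2) x^2 + C1 x + C2.
Fixed left endpoint y(0) = 5 ⇒ C2 = 5.
The right endpoint x = 4 is free, so the natural (transversality) condition is ∂L/∂y' |_{x=4} = 0, i.e. y'(4) = 0.
Compute y'(x) = −15 x + C1, so y'(4) = −60 + C1 = 0 ⇒ C1 = 60.
Therefore the extremal is
    y(x) = −(15/2) x^2 + 60 x + 5.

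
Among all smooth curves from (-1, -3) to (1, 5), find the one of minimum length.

Arc-length functional: J[y] = ∫ sqrt(1 + (y')^2) dx.
Lagrangian L = sqrt(1 + (y')^2) has no explicit y dependence, so ∂L/∂y = 0 and the Euler-Lagrange equation gives
    d/dx( y' / sqrt(1 + (y')^2) ) = 0  ⇒  y' / sqrt(1 + (y')^2) = const.
Hence y' is constant, so y(x) is affine.
Fitting the endpoints (-1, -3) and (1, 5):
    slope m = (5 − (-3)) / (1 − (-1)) = 4,
    intercept c = (-3) − m·(-1) = 1.
Extremal: y(x) = 4 x + 1.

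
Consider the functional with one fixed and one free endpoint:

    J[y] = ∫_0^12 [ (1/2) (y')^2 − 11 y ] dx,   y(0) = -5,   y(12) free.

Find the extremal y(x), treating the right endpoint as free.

The Lagrangian L = (1/2) (y')^2 − 11 y gives
    ∂L/∂y = −11,   ∂L/∂y' = y'.
Euler-Lagrange: d/dx(y') − (−11) = 0, i.e. y'' + 11 = 0, so
    y(x) = −(11/2) x^2 + C1 x + C2.
Fixed left endpoint y(0) = -5 ⇒ C2 = -5.
The right endpoint x = 12 is free, so the natural (transversality) condition is ∂L/∂y' |_{x=12} = 0, i.e. y'(12) = 0.
Compute y'(x) = −11 x + C1, so y'(12) = −132 + C1 = 0 ⇒ C1 = 132.
Therefore the extremal is
    y(x) = −(11/2) x^2 + 132 x − 5.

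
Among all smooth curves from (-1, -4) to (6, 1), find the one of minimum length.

Arc-length functional: J[y] = ∫ sqrt(1 + (y')^2) dx.
Lagrangian L = sqrt(1 + (y')^2) has no explicit y dependence, so ∂L/∂y = 0 and the Euler-Lagrange equation gives
    d/dx( y' / sqrt(1 + (y')^2) ) = 0  ⇒  y' / sqrt(1 + (y')^2) = const.
Hence y' is constant, so y(x) is affine.
Fitting the endpoints (-1, -4) and (6, 1):
    slope m = (1 − (-4)) / (6 − (-1)) = 5/7,
    intercept c = (-4) − m·(-1) = -23/7.
Extremal: y(x) = (5/7) x - 23/7.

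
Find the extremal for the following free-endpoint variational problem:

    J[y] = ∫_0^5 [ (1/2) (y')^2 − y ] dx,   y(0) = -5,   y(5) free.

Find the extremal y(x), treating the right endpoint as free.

The Lagrangian L = (1/2) (y')^2 − y gives
    ∂L/∂y = −1,   ∂L/∂y' = y'.
Euler-Lagrange: d/dx(y') − (−1) = 0, i.e. y'' + 1 = 0, so
    y(x) = −(1/2) x^2 + C1 x + C2.
Fixed left endpoint y(0) = -5 ⇒ C2 = -5.
The right endpoint x = 5 is free, so the natural (transversality) condition is ∂L/∂y' |_{x=5} = 0, i.e. y'(5) = 0.
Compute y'(x) = −1 x + C1, so y'(5) = −5 + C1 = 0 ⇒ C1 = 5.
Therefore the extremal is
    y(x) = −x^2/2 + 5 x − 5.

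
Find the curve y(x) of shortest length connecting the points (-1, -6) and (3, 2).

Arc-length functional: J[y] = ∫ sqrt(1 + (y')^2) dx.
Lagrangian L = sqrt(1 + (y')^2) has no explicit y dependence, so ∂L/∂y = 0 and the Euler-Lagrange equation gives
    d/dx( y' / sqrt(1 + (y')^2) ) = 0  ⇒  y' / sqrt(1 + (y')^2) = const.
Hence y' is constant, so y(x) is affine.
Fitting the endpoints (-1, -6) and (3, 2):
    slope m = (2 − (-6)) / (3 − (-1)) = 2,
    intercept c = (-6) − m·(-1) = -4.
Extremal: y(x) = 2 x - 4.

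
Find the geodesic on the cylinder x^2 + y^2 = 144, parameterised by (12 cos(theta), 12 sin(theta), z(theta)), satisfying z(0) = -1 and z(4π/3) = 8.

Parameterise the cylinder of radius R = 12 as
    r(θ) = (12 cos θ, 12 sin θ, z(θ)).
The arc-length element is
    ds = sqrt(144 + (dz/dθ)^2) dθ,
so the Lagrangian is L = sqrt(144 + z'^2).
L depends on z' only, not on z or θ, so ∂L/∂z = 0 and
    ∂L/∂z' = z' / sqrt(144 + z'^2).
The Euler-Lagrange equation gives
    d/dθ( z' / sqrt(144 + z'^2) ) = 0,
so z' is constant. Integrating once:
    z(θ) = a θ + b,
a helix on the cylinder (a straight line when the cylinder is unrolled). The constants a, b are determined by the endpoint conditions.
With endpoint conditions z(0) = -1 and z(4π/3) = 8: from z(0) = b we get b = -1, and a·4π/3 + -1 = 8 gives a = 27/(4π), so
    z(θ) = (27/(4π)) θ − 1.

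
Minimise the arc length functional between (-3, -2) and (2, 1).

Arc-length functional: J[y] = ∫ sqrt(1 + (y')^2) dx.
Lagrangian L = sqrt(1 + (y')^2) has no explicit y dependence, so ∂L/∂y = 0 and the Euler-Lagrange equation gives
    d/dx( y' / sqrt(1 + (y')^2) ) = 0  ⇒  y' / sqrt(1 + (y')^2) = const.
Hence y' is constant, so y(x) is affine.
Fitting the endpoints (-3, -2) and (2, 1):
    slope m = (1 − (-2)) / (2 − (-3)) = 3/5,
    intercept c = (-2) − m·(-3) = -1/5.
Extremal: y(x) = (3/5) x - 1/5.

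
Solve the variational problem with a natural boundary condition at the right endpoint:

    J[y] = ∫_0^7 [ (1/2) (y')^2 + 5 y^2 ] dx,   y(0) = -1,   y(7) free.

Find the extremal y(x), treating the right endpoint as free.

The Lagrangian L = (1/2) (y')^2 + 5 y^2 gives
    ∂L/∂y = 10 y,   ∂L/∂y' = y'.
Euler-Lagrange: y'' − 10 y = 0.
With k = sqrt(10), the general solution is
    y(x) = A cosh(sqrt(10) x) + B sinh(sqrt(10) x).
Fixed left endpoint y(0) = -1 ⇒ A = -1.
The right endpoint x = 7 is free, so the natural (transversality) condition is ∂L/∂y' |_{x=7} = 0, i.e. y'(7) = 0.
Compute y'(x) = A k sinh(k x) + B k cosh(k x), so
    y'(7) = A k sinh(k·7) + B k cosh(k·7) = 0
    ⇒ B = −A tanh(k·7) = tanh(sqrt(10)·7).
Therefore the extremal is
    y(x) = −cosh(sqrt(10) x) + tanh(sqrt(10)·7) sinh(sqrt(10) x).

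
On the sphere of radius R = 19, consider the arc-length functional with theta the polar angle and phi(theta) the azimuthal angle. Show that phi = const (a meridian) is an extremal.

On the sphere of radius R = 19 with spherical coordinates (θ, φ), the induced metric is
    ds^2 = 361(dθ^2 + sin^2(θ) dφ^2).
Using θ as the parameter, the arc-length functional becomes
    J[φ] = ∫ 19 sqrt(1 + sin^2(θ) (dφ/dθ)^2) dθ.
So L = 19 sqrt(1 + sin^2(θ) φ'^2). Compute
    ∂L/∂φ = 0  (L has no explicit φ dependence),
    ∂L/∂φ' = 19 sin^2(θ) φ' / sqrt(1 + sin^2(θ) φ'^2).
For the candidate φ(θ) = c (constant), φ' = 0, so ∂L/∂φ' evaluated along the candidate vanishes, and ∂L/∂φ is identically zero. Hence
    d/dθ(∂L/∂φ') − ∂L/∂φ = 0
is satisfied. Therefore meridians φ = const are extremals of arc length — they are geodesics on the sphere.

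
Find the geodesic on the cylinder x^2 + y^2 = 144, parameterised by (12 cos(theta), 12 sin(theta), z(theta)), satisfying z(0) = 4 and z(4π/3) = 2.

Parameterise the cylinder of radius R = 12 as
    r(θ) = (12 cos θ, 12 sin θ, z(θ)).
The arc-length element is
    ds = sqrt(144 + (dz/dθ)^2) dθ,
so the Lagrangian is L = sqrt(144 + z'^2).
L depends on z' only, not on z or θ, so ∂L/∂z = 0 and
    ∂L/∂z' = z' / sqrt(144 + z'^2).
The Euler-Lagrange equation gives
    d/dθ( z' / sqrt(144 + z'^2) ) = 0,
so z' is constant. Integrating once:
    z(θ) = a θ + b,
a helix on the cylinder (a straight line when the cylinder is unrolled). The constants a, b are determined by the endpoint conditions.
With endpoint conditions z(0) = 4 and z(4π/3) = 2: from z(0) = b we get b = 4, and a·4π/3 + 4 = 2 gives a = -3/(2π), so
    z(θ) = (-3/(2π)) θ + 4.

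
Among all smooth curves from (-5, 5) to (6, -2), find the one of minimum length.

Arc-length functional: J[y] = ∫ sqrt(1 + (y')^2) dx.
Lagrangian L = sqrt(1 + (y')^2) has no explicit y dependence, so ∂L/∂y = 0 and the Euler-Lagrange equation gives
    d/dx( y' / sqrt(1 + (y')^2) ) = 0  ⇒  y' / sqrt(1 + (y')^2) = const.
Hence y' is constant, so y(x) is affine.
Fitting the endpoints (-5, 5) and (6, -2):
    slope m = ((-2) − 5) / (6 − (-5)) = -7/11,
    intercept c = 5 − m·(-5) = 20/11.
Extremal: y(x) = (-7/11) x + 20/11.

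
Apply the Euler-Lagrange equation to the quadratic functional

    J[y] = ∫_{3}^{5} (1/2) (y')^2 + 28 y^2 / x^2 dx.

The Lagrangian is L = (1/2) (y')^2 + 28 y^2 / x^2.
Compute ∂L/∂y = 56y/x^2, ∂L/∂y' = y'.
The Euler-Lagrange equation d/dx(∂L/∂y') − ∂L/∂y = 0 reduces to
    y'' − 56/x^2 · y = 0  (x > 0).
Its general solution is
    y(x) = A x^8 + B x^(-7),
with A, B fixed by the endpoint conditions.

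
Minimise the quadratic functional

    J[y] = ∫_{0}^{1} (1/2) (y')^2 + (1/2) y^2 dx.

The Lagrangian is L = (1/2) (y')^2 + (1/2) y^2.
Compute ∂L/∂y = y, ∂L/∂y' = y'.
The Euler-Lagrange equation d/dx(∂L/∂y') − ∂L/∂y = 0 reduces to
    y'' − y = 0.
Its general solution is
    y(x) = A e^x + B e^(−x),
with A, B fixed by the endpoint conditions.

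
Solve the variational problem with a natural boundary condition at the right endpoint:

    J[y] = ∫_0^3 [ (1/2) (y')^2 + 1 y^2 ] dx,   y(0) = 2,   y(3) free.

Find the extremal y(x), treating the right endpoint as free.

The Lagrangian L = (1/2) (y')^2 + 1 y^2 gives
    ∂L/∂y = 2 y,   ∂L/∂y' = y'.
Euler-Lagrange: y'' − 2 y = 0.
With k = sqrt(2), the general solution is
    y(x) = A cosh(sqrt(2) x) + B sinh(sqrt(2) x).
Fixed left endpoint y(0) = 2 ⇒ A = 2.
The right endpoint x = 3 is free, so the natural (transversality) condition is ∂L/∂y' |_{x=3} = 0, i.e. y'(3) = 0.
Compute y'(x) = A k sinh(k x) + B k cosh(k x), so
    y'(3) = A k sinh(k·3) + B k cosh(k·3) = 0
    ⇒ B = −A tanh(k·3) = − 2 tanh(sqrt(2)·3).
Therefore the extremal is
    y(x) = 2 cosh(sqrt(2) x) − 2 tanh(sqrt(2)·3) sinh(sqrt(2) x).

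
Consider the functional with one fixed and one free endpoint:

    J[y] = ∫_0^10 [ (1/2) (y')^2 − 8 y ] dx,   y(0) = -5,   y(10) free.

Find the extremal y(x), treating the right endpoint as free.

The Lagrangian L = (1/2) (y')^2 − 8 y gives
    ∂L/∂y = −8,   ∂L/∂y' = y'.
Euler-Lagrange: d/dx(y') − (−8) = 0, i.e. y'' + 8 = 0, so
    y(x) = −(8/2) x^2 + C1 x + C2.
Fixed left endpoint y(0) = -5 ⇒ C2 = -5.
The right endpoint x = 10 is free, so the natural (transversality) condition is ∂L/∂y' |_{x=10} = 0, i.e. y'(10) = 0.
Compute y'(x) = −8 x + C1, so y'(10) = −80 + C1 = 0 ⇒ C1 = 80.
Therefore the extremal is
    y(x) = −4 x^2 + 80 x − 5.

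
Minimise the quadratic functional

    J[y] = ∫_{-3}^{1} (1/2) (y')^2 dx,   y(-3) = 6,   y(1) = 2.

The Lagrangian is L = (1/2) (y')^2.
Compute ∂L/∂y = 0, ∂L/∂y' = y'.
The Euler-Lagrange equation d/dx(∂L/∂y') − ∂L/∂y = 0 reduces to
    y'' = 0.
Its general solution is
    y(x) = A x + B,
with A, B fixed by the endpoint conditions.
Applying the endpoint conditions y(-3) = 6 and y(1) = 2: solve A·-3 + B = 6 and A·1 + B = 2. Subtracting gives A(1 − -3) = 2 − 6, so A = -1, and B = 6 − A·-3 = 3. Therefore
    y(x) = -x + 3.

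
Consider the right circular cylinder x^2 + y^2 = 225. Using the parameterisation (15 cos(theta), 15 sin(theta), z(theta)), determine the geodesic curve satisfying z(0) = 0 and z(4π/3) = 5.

Parameterise the cylinder of radius R = 15 as
    r(θ) = (15 cos θ, 15 sin θ, z(θ)).
The arc-length element is
    ds = sqrt(225 + (dz/dθ)^2) dθ,
so the Lagrangian is L = sqrt(225 + z'^2).
L depends on z' only, not on z or θ, so ∂L/∂z = 0 and
    ∂L/∂z' = z' / sqrt(225 + z'^2).
The Euler-Lagrange equation gives
    d/dθ( z' / sqrt(225 + z'^2) ) = 0,
so z' is constant. Integrating once:
    z(θ) = a θ + b,
a helix on the cylinder (a straight line when the cylinder is unrolled). The constants a, b are determined by the endpoint conditions.
With endpoint conditions z(0) = 0 and z(4π/3) = 5: from z(0) = b we get b = 0, and a·4π/3 + 0 = 5 gives a = 15/(4π), so
    z(θ) = (15/(4π)) θ.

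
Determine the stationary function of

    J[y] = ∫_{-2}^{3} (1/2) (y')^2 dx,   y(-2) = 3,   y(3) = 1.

The Lagrangian is L = (1/2) (y')^2.
Compute ∂L/∂y = 0, ∂L/∂y' = y'.
The Euler-Lagrange equation d/dx(∂L/∂y') − ∂L/∂y = 0 reduces to
    y'' = 0.
Its general solution is
    y(x) = A x + B,
with A, B fixed by the endpoint conditions.
Applying the endpoint conditions y(-2) = 3 and y(3) = 1: solve A·-2 + B = 3 and A·3 + B = 1. Subtracting gives A(3 − -2) = 1 − 3, so A = -2/5, and B = 3 − A·-2 = 11/5. Therefore
    y(x) = (-2/5) x + 11/5.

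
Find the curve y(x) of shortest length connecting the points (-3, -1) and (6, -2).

Arc-length functional: J[y] = ∫ sqrt(1 + (y')^2) dx.
Lagrangian L = sqrt(1 + (y')^2) has no explicit y dependence, so ∂L/∂y = 0 and the Euler-Lagrange equation gives
    d/dx( y' / sqrt(1 + (y')^2) ) = 0  ⇒  y' / sqrt(1 + (y')^2) = const.
Hence y' is constant, so y(x) is affine.
Fitting the endpoints (-3, -1) and (6, -2):
    slope m = ((-2) − (-1)) / (6 − (-3)) = -1/9,
    intercept c = (-1) − m·(-3) = -4/3.
Extremal: y(x) = (-1/9) x - 4/3.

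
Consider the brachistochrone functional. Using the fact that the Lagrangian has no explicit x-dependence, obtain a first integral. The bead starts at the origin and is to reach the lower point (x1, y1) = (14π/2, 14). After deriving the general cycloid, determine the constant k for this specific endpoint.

The Lagrangian L = sqrt((1 + y'^2) / y) has no explicit x dependence, so the Beltrami identity applies:
    L − y' ∂L/∂y' = C.
Compute ∂L/∂y' = y' / sqrt(y (1 + y'^2)).
Substitute:
    sqrt((1 + y'^2)/y) − y'·y' / sqrt(y (1 + y'^2))
    = (1 + y'^2) / sqrt(y (1 + y'^2)) − y'^2 / sqrt(y (1 + y'^2))
    = 1 / sqrt(y (1 + y'^2)) = C.
Squaring and rearranging gives the first integral
    y (1 + y'^2) = 1/C^2 =: k   (constant).
Solving this first-order ODE by the substitution
    y = (k/2)(1 − cos θ)
yields the cycloid parameterisation
    x(θ) = (k/2)(θ − sin θ),   y(θ) = (k/2)(1 − cos θ).
The constant k is fixed by the endpoint condition.
Now fit the given lower endpoint (x1, y1) = (14π/2, 14). At the bottom of the first arch (θ = π), the parametric equations give
    y(π) = (k/2)(1 − cos π) = k,
    x(π) = (k/2)(π − sin π) = kπ/2.
Matching y(π) = 14 gives k = 14, consistent with x(π) = 14π/2. Therefore the specific cycloid is
    x(θ) = (14/2)(θ − sin θ),   y(θ) = (14/2)(1 − cos θ).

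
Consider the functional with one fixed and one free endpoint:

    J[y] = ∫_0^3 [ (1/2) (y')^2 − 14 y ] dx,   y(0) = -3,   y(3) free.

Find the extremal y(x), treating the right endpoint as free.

The Lagrangian L = (1/2) (y')^2 − 14 y gives
    ∂L/∂y = −14,   ∂L/∂y' = y'.
Euler-Lagrange: d/dx(y') − (−14) = 0, i.e. y'' + 14 = 0, so
    y(x) = −(14/2) x^2 + C1 x + C2.
Fixed left endpoint y(0) = -3 ⇒ C2 = -3.
The right endpoint x = 3 is free, so the natural (transversality) condition is ∂L/∂y' |_{x=3} = 0, i.e. y'(3) = 0.
Compute y'(x) = −14 x + C1, so y'(3) = −42 + C1 = 0 ⇒ C1 = 42.
Therefore the extremal is
    y(x) = −7 x^2 + 42 x − 3.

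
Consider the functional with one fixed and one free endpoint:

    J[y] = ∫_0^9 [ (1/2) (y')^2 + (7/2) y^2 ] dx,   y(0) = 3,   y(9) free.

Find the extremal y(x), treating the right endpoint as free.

The Lagrangian L = (1/2) (y')^2 + (7/2) y^2 gives
    ∂L/∂y = 7 y,   ∂L/∂y' = y'.
Euler-Lagrange: y'' − 7 y = 0.
With k = sqrt(7), the general solution is
    y(x) = A cosh(sqrt(7) x) + B sinh(sqrt(7) x).
Fixed left endpoint y(0) = 3 ⇒ A = 3.
The right endpoint x = 9 is free, so the natural (transversality) condition is ∂L/∂y' |_{x=9} = 0, i.e. y'(9) = 0.
Compute y'(x) = A k sinh(k x) + B k cosh(k x), so
    y'(9) = A k sinh(k·9) + B k cosh(k·9) = 0
    ⇒ B = −A tanh(k·9) = − 3 tanh(sqrt(7)·9).
Therefore the extremal is
    y(x) = 3 cosh(sqrt(7) x) − 3 tanh(sqrt(7)·9) sinh(sqrt(7) x).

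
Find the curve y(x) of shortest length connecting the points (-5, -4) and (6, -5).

Arc-length functional: J[y] = ∫ sqrt(1 + (y')^2) dx.
Lagrangian L = sqrt(1 + (y')^2) has no explicit y dependence, so ∂L/∂y = 0 and the Euler-Lagrange equation gives
    d/dx( y' / sqrt(1 + (y')^2) ) = 0  ⇒  y' / sqrt(1 + (y')^2) = const.
Hence y' is constant, so y(x) is affine.
Fitting the endpoints (-5, -4) and (6, -5):
    slope m = ((-5) − (-4)) / (6 − (-5)) = -1/11,
    intercept c = (-4) − m·(-5) = -49/11.
Extremal: y(x) = (-1/11) x - 49/11.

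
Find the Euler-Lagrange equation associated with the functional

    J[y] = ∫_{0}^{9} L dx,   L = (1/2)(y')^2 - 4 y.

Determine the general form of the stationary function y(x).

The Lagrangian is L = (1/2)(y')^2 - 4 y.
∂L/∂y = -4.
∂L/∂y' = y'.
The Euler-Lagrange equation d/dx(∂L/∂y') − ∂L/∂y = 0 becomes:
    y'' + 4 = 0
General solution: y(x) = -2 x^2 + A x + B, where A and B are arbitrary constants fixed by the endpoint conditions.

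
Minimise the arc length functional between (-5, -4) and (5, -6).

Arc-length functional: J[y] = ∫ sqrt(1 + (y')^2) dx.
Lagrangian L = sqrt(1 + (y')^2) has no explicit y dependence, so ∂L/∂y = 0 and the Euler-Lagrange equation gives
    d/dx( y' / sqrt(1 + (y')^2) ) = 0  ⇒  y' / sqrt(1 + (y')^2) = const.
Hence y' is constant, so y(x) is affine.
Fitting the endpoints (-5, -4) and (5, -6):
    slope m = ((-6) − (-4)) / (5 − (-5)) = -1/5,
    intercept c = (-4) − m·(-5) = -5.
Extremal: y(x) = (-1/5) x - 5.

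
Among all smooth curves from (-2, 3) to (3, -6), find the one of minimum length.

Arc-length functional: J[y] = ∫ sqrt(1 + (y')^2) dx.
Lagrangian L = sqrt(1 + (y')^2) has no explicit y dependence, so ∂L/∂y = 0 and the Euler-Lagrange equation gives
    d/dx( y' / sqrt(1 + (y')^2) ) = 0  ⇒  y' / sqrt(1 + (y')^2) = const.
Hence y' is constant, so y(x) is affine.
Fitting the endpoints (-2, 3) and (3, -6):
    slope m = ((-6) − 3) / (3 − (-2)) = -9/5,
    intercept c = 3 − m·(-2) = -3/5.
Extremal: y(x) = (-9/5) x - 3/5.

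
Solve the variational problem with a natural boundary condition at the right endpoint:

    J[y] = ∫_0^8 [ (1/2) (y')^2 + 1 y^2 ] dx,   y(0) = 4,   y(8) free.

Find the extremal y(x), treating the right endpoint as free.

The Lagrangian L = (1/2) (y')^2 + 1 y^2 gives
    ∂L/∂y = 2 y,   ∂L/∂y' = y'.
Euler-Lagrange: y'' − 2 y = 0.
With k = sqrt(2), the general solution is
    y(x) = A cosh(sqrt(2) x) + B sinh(sqrt(2) x).
Fixed left endpoint y(0) = 4 ⇒ A = 4.
The right endpoint x = 8 is free, so the natural (transversality) condition is ∂L/∂y' |_{x=8} = 0, i.e. y'(8) = 0.
Compute y'(x) = A k sinh(k x) + B k cosh(k x), so
    y'(8) = A k sinh(k·8) + B k cosh(k·8) = 0
    ⇒ B = −A tanh(k·8) = − 4 tanh(sqrt(2)·8).
Therefore the extremal is
    y(x) = 4 cosh(sqrt(2) x) − 4 tanh(sqrt(2)·8) sinh(sqrt(2) x).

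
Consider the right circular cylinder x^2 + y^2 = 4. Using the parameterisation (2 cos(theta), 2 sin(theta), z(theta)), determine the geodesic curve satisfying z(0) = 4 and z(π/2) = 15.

Parameterise the cylinder of radius R = 2 as
    r(θ) = (2 cos θ, 2 sin θ, z(θ)).
The arc-length element is
    ds = sqrt(4 + (dz/dθ)^2) dθ,
so the Lagrangian is L = sqrt(4 + z'^2).
L depends on z' only, not on z or θ, so ∂L/∂z = 0 and
    ∂L/∂z' = z' / sqrt(4 + z'^2).
The Euler-Lagrange equation gives
    d/dθ( z' / sqrt(4 + z'^2) ) = 0,
so z' is constant. Integrating once:
    z(θ) = a θ + b,
a helix on the cylinder (a straight line when the cylinder is unrolled). The constants a, b are determined by the endpoint conditions.
With endpoint conditions z(0) = 4 and z(π/2) = 15: from z(0) = b we get b = 4, and a·π/2 + 4 = 15 gives a = 22/π, so
    z(θ) = (22/π) θ + 4.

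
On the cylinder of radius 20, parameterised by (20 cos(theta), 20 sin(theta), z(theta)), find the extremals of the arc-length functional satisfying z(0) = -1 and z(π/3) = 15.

Parameterise the cylinder of radius R = 20 as
    r(θ) = (20 cos θ, 20 sin θ, z(θ)).
The arc-length element is
    ds = sqrt(400 + (dz/dθ)^2) dθ,
so the Lagrangian is L = sqrt(400 + z'^2).
L depends on z' only, not on z or θ, so ∂L/∂z = 0 and
    ∂L/∂z' = z' / sqrt(400 + z'^2).
The Euler-Lagrange equation gives
    d/dθ( z' / sqrt(400 + z'^2) ) = 0,
so z' is constant. Integrating once:
    z(θ) = a θ + b,
a helix on the cylinder (a straight line when the cylinder is unrolled). The constants a, b are determined by the endpoint conditions.
With endpoint conditions z(0) = -1 and z(π/3) = 15: from z(0) = b we get b = -1, and a·π/3 + -1 = 15 gives a = 48/π, so
    z(θ) = (48/π) θ − 1.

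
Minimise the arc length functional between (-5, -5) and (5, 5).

Arc-length functional: J[y] = ∫ sqrt(1 + (y')^2) dx.
Lagrangian L = sqrt(1 + (y')^2) has no explicit y dependence, so ∂L/∂y = 0 and the Euler-Lagrange equation gives
    d/dx( y' / sqrt(1 + (y')^2) ) = 0  ⇒  y' / sqrt(1 + (y')^2) = const.
Hence y' is constant, so y(x) is affine.
Fitting the endpoints (-5, -5) and (5, 5):
    slope m = (5 − (-5)) / (5 − (-5)) = 1,
    intercept c = (-5) − m·(-5) = 0.
Extremal: y(x) = x.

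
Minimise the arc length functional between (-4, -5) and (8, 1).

Arc-length functional: J[y] = ∫ sqrt(1 + (y')^2) dx.
Lagrangian L = sqrt(1 + (y')^2) has no explicit y dependence, so ∂L/∂y = 0 and the Euler-Lagrange equation gives
    d/dx( y' / sqrt(1 + (y')^2) ) = 0  ⇒  y' / sqrt(1 + (y')^2) = const.
Hence y' is constant, so y(x) is affine.
Fitting the endpoints (-4, -5) and (8, 1):
    slope m = (1 − (-5)) / (8 − (-4)) = 1/2,
    intercept c = (-5) − m·(-4) = -3.
Extremal: y(x) = (1/2) x - 3.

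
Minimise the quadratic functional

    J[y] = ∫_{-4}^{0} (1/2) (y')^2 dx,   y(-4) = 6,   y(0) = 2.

The Lagrangian is L = (1/2) (y')^2.
Compute ∂L/∂y = 0, ∂L/∂y' = y'.
The Euler-Lagrange equation d/dx(∂L/∂y') − ∂L/∂y = 0 reduces to
    y'' = 0.
Its general solution is
    y(x) = A x + B,
with A, B fixed by the endpoint conditions.
Applying the endpoint conditions y(-4) = 6 and y(0) = 2: solve A·-4 + B = 6 and A·0 + B = 2. Subtracting gives A(0 − -4) = 2 − 6, so A = -1, and B = 6 − A·-4 = 2. Therefore
    y(x) = -x + 2.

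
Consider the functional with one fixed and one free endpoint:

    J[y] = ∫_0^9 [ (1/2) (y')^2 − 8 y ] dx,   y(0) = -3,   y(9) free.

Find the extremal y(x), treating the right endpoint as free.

The Lagrangian L = (1/2) (y')^2 − 8 y gives
    ∂L/∂y = −8,   ∂L/∂y' = y'.
Euler-Lagrange: d/dx(y') − (−8) = 0, i.e. y'' + 8 = 0, so
    y(x) = −(8/2) x^2 + C1 x + C2.
Fixed left endpoint y(0) = -3 ⇒ C2 = -3.
The right endpoint x = 9 is free, so the natural (transversality) condition is ∂L/∂y' |_{x=9} = 0, i.e. y'(9) = 0.
Compute y'(x) = −8 x + C1, so y'(9) = −72 + C1 = 0 ⇒ C1 = 72.
Therefore the extremal is
    y(x) = −4 x^2 + 72 x − 3.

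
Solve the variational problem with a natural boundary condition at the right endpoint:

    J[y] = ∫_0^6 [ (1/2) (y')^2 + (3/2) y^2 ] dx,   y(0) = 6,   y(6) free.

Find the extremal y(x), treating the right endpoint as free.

The Lagrangian L = (1/2) (y')^2 + (3/2) y^2 gives
    ∂L/∂y = 3 y,   ∂L/∂y' = y'.
Euler-Lagrange: y'' − 3 y = 0.
With k = sqrt(3), the general solution is
    y(x) = A cosh(sqrt(3) x) + B sinh(sqrt(3) x).
Fixed left endpoint y(0) = 6 ⇒ A = 6.
The right endpoint x = 6 is free, so the natural (transversality) condition is ∂L/∂y' |_{x=6} = 0, i.e. y'(6) = 0.
Compute y'(x) = A k sinh(k x) + B k cosh(k x), so
    y'(6) = A k sinh(k·6) + B k cosh(k·6) = 0
    ⇒ B = −A tanh(k·6) = − 6 tanh(sqrt(3)·6).
Therefore the extremal is
    y(x) = 6 cosh(sqrt(3) x) − 6 tanh(sqrt(3)·6) sinh(sqrt(3) x).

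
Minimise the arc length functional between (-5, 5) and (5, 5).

Arc-length functional: J[y] = ∫ sqrt(1 + (y')^2) dx.
Lagrangian L = sqrt(1 + (y')^2) has no explicit y dependence, so ∂L/∂y = 0 and the Euler-Lagrange equation gives
    d/dx( y' / sqrt(1 + (y')^2) ) = 0  ⇒  y' / sqrt(1 + (y')^2) = const.
Hence y' is constant, so y(x) is affine.
Fitting the endpoints (-5, 5) and (5, 5):
    slope m = (5 − 5) / (5 − (-5)) = 0,
    intercept c = 5 − m·(-5) = 5.
Extremal: y(x) = 5.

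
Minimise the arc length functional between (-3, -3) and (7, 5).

Arc-length functional: J[y] = ∫ sqrt(1 + (y')^2) dx.
Lagrangian L = sqrt(1 + (y')^2) has no explicit y dependence, so ∂L/∂y = 0 and the Euler-Lagrange equation gives
    d/dx( y' / sqrt(1 + (y')^2) ) = 0  ⇒  y' / sqrt(1 + (y')^2) = const.
Hence y' is constant, so y(x) is affine.
Fitting the endpoints (-3, -3) and (7, 5):
    slope m = (5 − (-3)) / (7 − (-3)) = 4/5,
    intercept c = (-3) − m·(-3) = -3/5.
Extremal: y(x) = (4/5) x - 3/5.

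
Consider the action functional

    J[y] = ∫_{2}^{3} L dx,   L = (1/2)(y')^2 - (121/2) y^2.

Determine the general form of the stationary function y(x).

The Lagrangian is L = (1/2)(y')^2 - (121/2) y^2.
∂L/∂y = -121y.
∂L/∂y' = y'.
The Euler-Lagrange equation d/dx(∂L/∂y') − ∂L/∂y = 0 becomes:
    y'' + 121 y = 0
General solution: y(x) = A sin(11x) + B cos(11x), where A and B are arbitrary constants fixed by the endpoint conditions.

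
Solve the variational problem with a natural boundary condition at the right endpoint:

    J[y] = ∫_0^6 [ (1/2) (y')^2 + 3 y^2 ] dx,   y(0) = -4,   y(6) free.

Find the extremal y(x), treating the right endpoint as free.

The Lagrangian L = (1/2) (y')^2 + 3 y^2 gives
    ∂L/∂y = 6 y,   ∂L/∂y' = y'.
Euler-Lagrange: y'' − 6 y = 0.
With k = sqrt(6), the general solution is
    y(x) = A cosh(sqrt(6) x) + B sinh(sqrt(6) x).
Fixed left endpoint y(0) = -4 ⇒ A = -4.
The right endpoint x = 6 is free, so the natural (transversality) condition is ∂L/∂y' |_{x=6} = 0, i.e. y'(6) = 0.
Compute y'(x) = A k sinh(k x) + B k cosh(k x), so
    y'(6) = A k sinh(k·6) + B k cosh(k·6) = 0
    ⇒ B = −A tanh(k·6) = 4 tanh(sqrt(6)·6).
Therefore the extremal is
    y(x) = −4 cosh(sqrt(6) x) + 4 tanh(sqrt(6)·6) sinh(sqrt(6) x).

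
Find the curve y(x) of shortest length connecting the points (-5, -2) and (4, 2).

Arc-length functional: J[y] = ∫ sqrt(1 + (y')^2) dx.
Lagrangian L = sqrt(1 + (y')^2) has no explicit y dependence, so ∂L/∂y = 0 and the Euler-Lagrange equation gives
    d/dx( y' / sqrt(1 + (y')^2) ) = 0  ⇒  y' / sqrt(1 + (y')^2) = const.
Hence y' is constant, so y(x) is affine.
Fitting the endpoints (-5, -2) and (4, 2):
    slope m = (2 − (-2)) / (4 − (-5)) = 4/9,
    intercept c = (-2) − m·(-5) = 2/9.
Extremal: y(x) = (4/9) x + 2/9.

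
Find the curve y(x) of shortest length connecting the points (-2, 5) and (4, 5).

Arc-length functional: J[y] = ∫ sqrt(1 + (y')^2) dx.
Lagrangian L = sqrt(1 + (y')^2) has no explicit y dependence, so ∂L/∂y = 0 and the Euler-Lagrange equation gives
    d/dx( y' / sqrt(1 + (y')^2) ) = 0  ⇒  y' / sqrt(1 + (y')^2) = const.
Hence y' is constant, so y(x) is affine.
Fitting the endpoints (-2, 5) and (4, 5):
    slope m = (5 − 5) / (4 − (-2)) = 0,
    intercept c = 5 − m·(-2) = 5.
Extremal: y(x) = 5.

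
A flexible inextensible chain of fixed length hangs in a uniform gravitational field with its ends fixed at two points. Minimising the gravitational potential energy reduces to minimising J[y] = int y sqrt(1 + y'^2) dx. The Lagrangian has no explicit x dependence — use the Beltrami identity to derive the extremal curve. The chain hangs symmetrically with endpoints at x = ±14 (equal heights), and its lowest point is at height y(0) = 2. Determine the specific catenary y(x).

The Lagrangian L(y, y') = y sqrt(1 + y'^2) has no explicit x dependence, so the Beltrami identity applies:
    L − y' ∂L/∂y' = C.
Compute ∂L/∂y' = y · y' / sqrt(1 + y'^2). Then
    L − y' ∂L/∂y'
    = y sqrt(1 + y'^2) − y · y'^2 / sqrt(1 + y'^2)
    = y (1 + y'^2 − y'^2) / sqrt(1 + y'^2)
    = y / sqrt(1 + y'^2) = C.
Squaring gives y^2 = C^2 (1 + y'^2), i.e.
    y'^2 = y^2 / C^2 − 1.
Separating variables,
    dy / sqrt(y^2 − C^2) = dx / C,
and integrating gives arccosh(y / C) = (x − a)/C, so
    y(x) = C cosh((x − a)/C),
the catenary. The constants C and a are fixed by the two endpoint conditions (and, for the hanging-chain problem, the length constraint selects C).
Now fit the given data. The endpoints x = ±14 are symmetric at equal height, so the catenary is even about its minimum: a = 0 and y(x) = C cosh(x/C). The lowest point is y(0) = C cosh(0) = C, and we are told y(0) = 2, so C = 2. Therefore
    y(x) = 2 cosh(x/2),
and at the endpoints
    y(±14) = 2 cosh(14/2).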